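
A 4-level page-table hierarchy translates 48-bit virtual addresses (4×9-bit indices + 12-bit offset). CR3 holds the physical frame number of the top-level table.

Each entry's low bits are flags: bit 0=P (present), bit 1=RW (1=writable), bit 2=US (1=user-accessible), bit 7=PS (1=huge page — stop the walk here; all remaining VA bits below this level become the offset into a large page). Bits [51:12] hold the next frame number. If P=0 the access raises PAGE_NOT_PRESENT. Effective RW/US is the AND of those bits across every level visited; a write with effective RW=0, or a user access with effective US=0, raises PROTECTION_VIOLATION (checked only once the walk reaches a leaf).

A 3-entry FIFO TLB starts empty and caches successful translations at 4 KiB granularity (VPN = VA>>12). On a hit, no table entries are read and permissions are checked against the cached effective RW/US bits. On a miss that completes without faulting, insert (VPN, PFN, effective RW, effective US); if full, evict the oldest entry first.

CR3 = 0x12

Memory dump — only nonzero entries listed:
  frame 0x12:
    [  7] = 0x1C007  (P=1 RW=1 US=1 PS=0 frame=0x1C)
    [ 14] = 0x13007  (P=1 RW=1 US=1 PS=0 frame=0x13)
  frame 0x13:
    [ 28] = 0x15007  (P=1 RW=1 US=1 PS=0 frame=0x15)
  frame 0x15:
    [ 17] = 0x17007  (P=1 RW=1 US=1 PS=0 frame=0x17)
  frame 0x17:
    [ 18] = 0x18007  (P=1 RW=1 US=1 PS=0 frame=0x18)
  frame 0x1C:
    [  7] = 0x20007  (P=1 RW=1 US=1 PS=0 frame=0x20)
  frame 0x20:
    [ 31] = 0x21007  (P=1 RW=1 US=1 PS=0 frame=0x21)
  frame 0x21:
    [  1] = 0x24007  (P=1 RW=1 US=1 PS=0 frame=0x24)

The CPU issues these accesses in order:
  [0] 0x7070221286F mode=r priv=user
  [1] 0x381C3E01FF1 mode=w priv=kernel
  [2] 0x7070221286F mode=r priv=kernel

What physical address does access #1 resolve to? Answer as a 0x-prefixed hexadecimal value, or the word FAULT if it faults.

Per-access translation:
#0 VA=0x7070221286F (r,user):
  L0: frame=0x12 idx=14 entry=0x13007 [P=1 RW=1 US=1 PS=0]
  L1: frame=0x13 idx=28 entry=0x15007 [P=1 RW=1 US=1 PS=0]
  L2: frame=0x15 idx=17 entry=0x17007 [P=1 RW=1 US=1 PS=0]
  L3: frame=0x17 idx=18 entry=0x18007 [P=1 RW=1 US=1 PS=0]
  ⇒ phys 0x1886F  [4 reads]
#1 VA=0x381C3E01FF1 (w,kernel):
  L0: frame=0x12 idx=7 entry=0x1C007 [P=1 RW=1 US=1 PS=0]
  L1: frame=0x1C idx=7 entry=0x20007 [P=1 RW=1 US=1 PS=0]
  L2: frame=0x20 idx=31 entry=0x21007 [P=1 RW=1 US=1 PS=0]
  L3: frame=0x21 idx=1 entry=0x24007 [P=1 RW=1 US=1 PS=0]
  ⇒ phys 0x24FF1  [4 reads]
#2 VA=0x7070221286F (r,kernel):
  TLB hit vpn=0x70702212 → PA=0x1886F

Access #1 PA: 0x24FF1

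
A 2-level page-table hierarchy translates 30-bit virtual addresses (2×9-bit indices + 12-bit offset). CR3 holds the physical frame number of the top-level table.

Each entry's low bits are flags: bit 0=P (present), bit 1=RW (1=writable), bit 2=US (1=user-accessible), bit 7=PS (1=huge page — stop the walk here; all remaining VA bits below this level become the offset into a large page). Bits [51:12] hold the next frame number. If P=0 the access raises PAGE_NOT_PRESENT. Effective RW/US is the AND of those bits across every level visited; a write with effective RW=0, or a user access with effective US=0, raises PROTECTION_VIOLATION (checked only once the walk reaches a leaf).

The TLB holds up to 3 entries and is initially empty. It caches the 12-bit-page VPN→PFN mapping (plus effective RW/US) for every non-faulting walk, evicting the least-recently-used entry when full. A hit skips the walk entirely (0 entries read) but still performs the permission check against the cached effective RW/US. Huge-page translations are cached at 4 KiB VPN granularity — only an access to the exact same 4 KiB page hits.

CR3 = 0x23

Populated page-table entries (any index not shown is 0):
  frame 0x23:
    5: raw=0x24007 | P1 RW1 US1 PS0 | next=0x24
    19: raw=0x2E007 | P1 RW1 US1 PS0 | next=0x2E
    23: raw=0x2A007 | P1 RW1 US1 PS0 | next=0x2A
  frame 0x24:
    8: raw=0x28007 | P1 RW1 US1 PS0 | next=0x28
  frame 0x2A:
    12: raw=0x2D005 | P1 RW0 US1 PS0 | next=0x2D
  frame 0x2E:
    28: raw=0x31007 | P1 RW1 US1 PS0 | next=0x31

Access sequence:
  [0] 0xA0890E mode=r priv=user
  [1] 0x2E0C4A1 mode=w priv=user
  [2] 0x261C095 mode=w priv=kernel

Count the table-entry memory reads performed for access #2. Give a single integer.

Per-access translation:
#0 VA=0xA0890E (r,user):
  [0] read 0x23 idx=5: raw=0x24007 flags P=1 W=1 U=1 S=0
  [1] read 0x24 idx=8: raw=0x28007 flags P=1 W=1 U=1 S=0
  ⇒ phys 0x2890E  [2 reads]
#1 VA=0x2E0C4A1 (w,user):
  [0] read 0x23 idx=23: raw=0x2A007 flags P=1 W=1 U=1 S=0
  [1] read 0x2A idx=12: raw=0x2D005 flags P=1 W=0 U=1 S=0
  ✗ PROTECTION_VIOLATION  [2 reads]
#2 VA=0x261C095 (w,kernel):
  [0] read 0x23 idx=19: raw=0x2E007 flags P=1 W=1 U=1 S=0
  [1] read 0x2E idx=28: raw=0x31007 flags P=1 W=1 U=1 S=0
  ⇒ phys 0x31095  [2 reads]

Entries read for #2: 2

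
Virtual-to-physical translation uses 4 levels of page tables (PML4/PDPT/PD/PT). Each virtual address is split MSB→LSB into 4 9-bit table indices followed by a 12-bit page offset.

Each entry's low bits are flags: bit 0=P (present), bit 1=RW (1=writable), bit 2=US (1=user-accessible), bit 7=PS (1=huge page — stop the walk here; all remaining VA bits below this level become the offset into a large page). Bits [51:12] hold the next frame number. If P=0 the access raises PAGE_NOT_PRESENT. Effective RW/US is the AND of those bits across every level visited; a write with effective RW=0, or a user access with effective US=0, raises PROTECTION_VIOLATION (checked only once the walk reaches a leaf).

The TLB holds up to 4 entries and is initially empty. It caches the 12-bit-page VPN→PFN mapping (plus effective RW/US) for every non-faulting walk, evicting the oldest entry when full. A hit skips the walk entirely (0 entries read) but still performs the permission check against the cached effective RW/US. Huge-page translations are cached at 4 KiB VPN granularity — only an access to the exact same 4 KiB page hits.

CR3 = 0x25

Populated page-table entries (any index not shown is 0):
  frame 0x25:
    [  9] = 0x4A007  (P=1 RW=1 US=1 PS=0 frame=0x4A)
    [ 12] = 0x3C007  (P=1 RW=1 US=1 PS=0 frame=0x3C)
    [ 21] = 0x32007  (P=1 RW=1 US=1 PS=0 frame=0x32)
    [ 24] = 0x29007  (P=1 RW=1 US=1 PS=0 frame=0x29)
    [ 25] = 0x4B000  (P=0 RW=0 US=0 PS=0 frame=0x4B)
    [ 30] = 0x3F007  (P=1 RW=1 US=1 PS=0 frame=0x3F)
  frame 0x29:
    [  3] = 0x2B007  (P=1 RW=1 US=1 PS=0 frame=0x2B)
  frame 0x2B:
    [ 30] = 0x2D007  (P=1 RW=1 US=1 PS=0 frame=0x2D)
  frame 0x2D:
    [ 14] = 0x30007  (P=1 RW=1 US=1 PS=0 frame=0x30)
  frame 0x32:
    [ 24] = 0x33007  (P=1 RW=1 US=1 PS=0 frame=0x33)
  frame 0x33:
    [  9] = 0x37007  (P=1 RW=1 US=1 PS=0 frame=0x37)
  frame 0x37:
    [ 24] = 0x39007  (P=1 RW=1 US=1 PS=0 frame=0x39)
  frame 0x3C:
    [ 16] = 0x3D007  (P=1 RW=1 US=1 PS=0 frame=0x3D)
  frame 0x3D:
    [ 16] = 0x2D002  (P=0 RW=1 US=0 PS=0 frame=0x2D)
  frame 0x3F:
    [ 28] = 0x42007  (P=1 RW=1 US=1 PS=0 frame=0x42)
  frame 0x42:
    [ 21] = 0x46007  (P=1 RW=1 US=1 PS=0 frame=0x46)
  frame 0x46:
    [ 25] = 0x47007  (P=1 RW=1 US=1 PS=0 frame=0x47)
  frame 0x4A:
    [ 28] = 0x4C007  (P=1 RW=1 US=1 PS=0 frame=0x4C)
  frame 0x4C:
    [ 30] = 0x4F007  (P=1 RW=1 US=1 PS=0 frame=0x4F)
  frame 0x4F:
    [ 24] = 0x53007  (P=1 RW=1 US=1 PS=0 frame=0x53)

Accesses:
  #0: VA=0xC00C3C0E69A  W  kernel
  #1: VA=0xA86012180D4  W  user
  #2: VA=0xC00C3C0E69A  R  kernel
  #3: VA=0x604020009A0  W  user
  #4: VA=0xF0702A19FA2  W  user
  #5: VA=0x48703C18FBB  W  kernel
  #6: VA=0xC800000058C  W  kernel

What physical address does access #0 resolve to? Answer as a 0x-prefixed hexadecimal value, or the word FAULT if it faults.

Trace:
#0 VA=0xC00C3C0E69A (w,kernel):
  L0 @0x25[24] → 0x29007  P=1,RW=1,US=1,PS=0
  L1 @0x29[3] → 0x2B007  P=1,RW=1,US=1,PS=0
  L2 @0x2B[30] → 0x2D007  P=1,RW=1,US=1,PS=0
  L3 @0x2D[14] → 0x30007  P=1,RW=1,US=1,PS=0
  ⇒ phys 0x3069A  [4 reads]
#1 VA=0xA86012180D4 (w,user):
  L0 @0x25[21] → 0x32007  P=1,RW=1,US=1,PS=0
  L1 @0x32[24] → 0x33007  P=1,RW=1,US=1,PS=0
  L2 @0x33[9] → 0x37007  P=1,RW=1,US=1,PS=0
  L3 @0x37[24] → 0x39007  P=1,RW=1,US=1,PS=0
  ⇒ phys 0x390D4  [4 reads]
#2 VA=0xC00C3C0E69A (r,kernel):
  TLB hit vpn=0xC00C3C0E → PA=0x3069A
#3 VA=0x604020009A0 (w,user):
  L0 @0x25[12] → 0x3C007  P=1,RW=1,US=1,PS=0
  L1 @0x3C[16] → 0x3D007  P=1,RW=1,US=1,PS=0
  L2 @0x3D[16] → 0x2D002  P=0,RW=1,US=0,PS=0
  → PAGE_NOT_PRESENT  (3 entries read)
#4 VA=0xF0702A19FA2 (w,user):
  L0 @0x25[30] → 0x3F007  P=1,RW=1,US=1,PS=0
  L1 @0x3F[28] → 0x42007  P=1,RW=1,US=1,PS=0
  L2 @0x42[21] → 0x46007  P=1,RW=1,US=1,PS=0
  L3 @0x46[25] → 0x47007  P=1,RW=1,US=1,PS=0
  ⇒ phys 0x47FA2  [4 reads]
#5 VA=0x48703C18FBB (w,kernel):
  L0 @0x25[9] → 0x4A007  P=1,RW=1,US=1,PS=0
  L1 @0x4A[28] → 0x4C007  P=1,RW=1,US=1,PS=0
  L2 @0x4C[30] → 0x4F007  P=1,RW=1,US=1,PS=0
  L3 @0x4F[24] → 0x53007  P=1,RW=1,US=1,PS=0
  ⇒ phys 0x53FBB  [4 reads]
#6 VA=0xC800000058C (w,kernel):
  L0 @0x25[25] → 0x4B000  P=0,RW=0,US=0,PS=0
  → PAGE_NOT_PRESENT  (1 entries read)

Access #0 PA: 0x3069A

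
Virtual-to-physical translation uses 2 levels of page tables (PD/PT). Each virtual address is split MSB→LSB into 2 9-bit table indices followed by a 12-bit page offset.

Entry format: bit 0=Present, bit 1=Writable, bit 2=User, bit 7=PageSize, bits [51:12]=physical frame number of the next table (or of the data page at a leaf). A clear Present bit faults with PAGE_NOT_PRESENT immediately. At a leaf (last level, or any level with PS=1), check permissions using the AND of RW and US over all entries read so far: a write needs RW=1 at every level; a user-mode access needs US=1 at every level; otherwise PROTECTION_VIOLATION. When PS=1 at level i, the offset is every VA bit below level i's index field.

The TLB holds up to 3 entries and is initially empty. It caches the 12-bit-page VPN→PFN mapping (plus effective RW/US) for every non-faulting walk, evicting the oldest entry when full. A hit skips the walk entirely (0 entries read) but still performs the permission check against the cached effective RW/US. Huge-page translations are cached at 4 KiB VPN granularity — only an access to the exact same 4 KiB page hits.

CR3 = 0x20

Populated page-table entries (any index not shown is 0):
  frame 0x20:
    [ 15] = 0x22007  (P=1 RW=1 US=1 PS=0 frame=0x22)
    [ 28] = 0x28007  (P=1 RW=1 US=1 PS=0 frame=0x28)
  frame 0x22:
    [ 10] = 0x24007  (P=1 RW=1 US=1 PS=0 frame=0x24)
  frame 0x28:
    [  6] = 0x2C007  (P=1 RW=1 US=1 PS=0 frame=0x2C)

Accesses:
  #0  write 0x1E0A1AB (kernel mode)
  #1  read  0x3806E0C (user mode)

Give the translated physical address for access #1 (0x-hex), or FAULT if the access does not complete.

Walk each access:
#0 VA=0x1E0A1AB (w,kernel):
  lvl0: tbl 0x20, slot 15 ⇒ 0x22007 (P1/RW1/US1/PS0)
  lvl1: tbl 0x22, slot 10 ⇒ 0x24007 (P1/RW1/US1/PS0)
  ⇒ phys 0x241AB  [2 reads]
#1 VA=0x3806E0C (r,user):
  lvl0: tbl 0x20, slot 28 ⇒ 0x28007 (P1/RW1/US1/PS0)
  lvl1: tbl 0x28, slot 6 ⇒ 0x2C007 (P1/RW1/US1/PS0)
  ⇒ phys 0x2CE0C  [2 reads]

Access #1 PA: 0x2CE0C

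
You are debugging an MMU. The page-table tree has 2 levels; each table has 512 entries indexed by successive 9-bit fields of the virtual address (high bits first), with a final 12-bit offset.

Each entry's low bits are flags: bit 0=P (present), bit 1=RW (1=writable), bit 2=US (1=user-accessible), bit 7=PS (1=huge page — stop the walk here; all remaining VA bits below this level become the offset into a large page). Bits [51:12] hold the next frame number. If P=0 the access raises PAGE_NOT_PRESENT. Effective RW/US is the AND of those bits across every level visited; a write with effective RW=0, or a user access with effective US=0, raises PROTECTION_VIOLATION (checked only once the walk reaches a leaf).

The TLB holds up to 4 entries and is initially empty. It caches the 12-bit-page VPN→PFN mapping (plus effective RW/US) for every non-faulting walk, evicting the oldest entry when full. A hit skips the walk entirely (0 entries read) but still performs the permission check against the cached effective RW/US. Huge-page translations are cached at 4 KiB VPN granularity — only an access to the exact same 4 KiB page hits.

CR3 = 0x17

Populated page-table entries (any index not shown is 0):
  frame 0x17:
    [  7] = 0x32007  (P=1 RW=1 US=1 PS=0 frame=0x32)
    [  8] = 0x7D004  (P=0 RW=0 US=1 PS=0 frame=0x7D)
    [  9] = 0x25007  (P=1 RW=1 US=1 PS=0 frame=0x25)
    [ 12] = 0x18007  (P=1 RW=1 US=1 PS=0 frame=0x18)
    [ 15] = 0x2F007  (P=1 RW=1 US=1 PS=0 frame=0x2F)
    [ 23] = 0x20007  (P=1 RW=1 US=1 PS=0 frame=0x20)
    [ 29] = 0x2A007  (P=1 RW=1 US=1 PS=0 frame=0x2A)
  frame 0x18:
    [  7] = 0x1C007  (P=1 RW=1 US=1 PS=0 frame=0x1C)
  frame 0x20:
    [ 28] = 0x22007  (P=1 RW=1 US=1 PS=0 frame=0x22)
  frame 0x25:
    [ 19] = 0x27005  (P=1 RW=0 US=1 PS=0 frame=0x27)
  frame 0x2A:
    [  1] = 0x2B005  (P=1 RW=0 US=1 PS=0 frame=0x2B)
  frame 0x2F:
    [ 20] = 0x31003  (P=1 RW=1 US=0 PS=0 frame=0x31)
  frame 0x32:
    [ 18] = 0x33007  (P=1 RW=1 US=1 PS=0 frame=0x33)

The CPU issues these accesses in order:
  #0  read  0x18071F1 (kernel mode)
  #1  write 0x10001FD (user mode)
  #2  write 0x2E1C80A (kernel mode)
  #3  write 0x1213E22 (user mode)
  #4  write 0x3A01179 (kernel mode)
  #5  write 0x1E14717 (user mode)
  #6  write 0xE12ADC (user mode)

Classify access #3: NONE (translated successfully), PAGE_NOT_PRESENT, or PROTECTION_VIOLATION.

Walk each access:
#0 VA=0x18071F1 (r,kernel):
  L0 @0x17[12] → 0x18007  P=1,RW=1,US=1,PS=0
  L1 @0x18[7] → 0x1C007  P=1,RW=1,US=1,PS=0
  ⇒ phys 0x1C1F1  [2 reads]
#1 VA=0x10001FD (w,user):
  L0 @0x17[8] → 0x7D004  P=0,RW=0,US=1,PS=0
  ✗ PAGE_NOT_PRESENT  [1 reads]
#2 VA=0x2E1C80A (w,kernel):
  L0 @0x17[23] → 0x20007  P=1,RW=1,US=1,PS=0
  L1 @0x20[28] → 0x22007  P=1,RW=1,US=1,PS=0
  ⇒ phys 0x2280A  [2 reads]
#3 VA=0x1213E22 (w,user):
  L0 @0x17[9] → 0x25007  P=1,RW=1,US=1,PS=0
  L1 @0x25[19] → 0x27005  P=1,RW=0,US=1,PS=0
  ✗ PROTECTION_VIOLATION  [2 reads]
#4 VA=0x3A01179 (w,kernel):
  L0 @0x17[29] → 0x2A007  P=1,RW=1,US=1,PS=0
  L1 @0x2A[1] → 0x2B005  P=1,RW=0,US=1,PS=0
  ✗ PROTECTION_VIOLATION  [2 reads]
#5 VA=0x1E14717 (w,user):
  L0 @0x17[15] → 0x2F007  P=1,RW=1,US=1,PS=0
  L1 @0x2F[20] → 0x31003  P=1,RW=1,US=0,PS=0
  ✗ PROTECTION_VIOLATION  [2 reads]
#6 VA=0xE12ADC (w,user):
  L0 @0x17[7] → 0x32007  P=1,RW=1,US=1,PS=0
  L1 @0x32[18] → 0x33007  P=1,RW=1,US=1,PS=0
  ⇒ phys 0x33ADC  [2 reads]

Access #3 fault: PROTECTION_VIOLATION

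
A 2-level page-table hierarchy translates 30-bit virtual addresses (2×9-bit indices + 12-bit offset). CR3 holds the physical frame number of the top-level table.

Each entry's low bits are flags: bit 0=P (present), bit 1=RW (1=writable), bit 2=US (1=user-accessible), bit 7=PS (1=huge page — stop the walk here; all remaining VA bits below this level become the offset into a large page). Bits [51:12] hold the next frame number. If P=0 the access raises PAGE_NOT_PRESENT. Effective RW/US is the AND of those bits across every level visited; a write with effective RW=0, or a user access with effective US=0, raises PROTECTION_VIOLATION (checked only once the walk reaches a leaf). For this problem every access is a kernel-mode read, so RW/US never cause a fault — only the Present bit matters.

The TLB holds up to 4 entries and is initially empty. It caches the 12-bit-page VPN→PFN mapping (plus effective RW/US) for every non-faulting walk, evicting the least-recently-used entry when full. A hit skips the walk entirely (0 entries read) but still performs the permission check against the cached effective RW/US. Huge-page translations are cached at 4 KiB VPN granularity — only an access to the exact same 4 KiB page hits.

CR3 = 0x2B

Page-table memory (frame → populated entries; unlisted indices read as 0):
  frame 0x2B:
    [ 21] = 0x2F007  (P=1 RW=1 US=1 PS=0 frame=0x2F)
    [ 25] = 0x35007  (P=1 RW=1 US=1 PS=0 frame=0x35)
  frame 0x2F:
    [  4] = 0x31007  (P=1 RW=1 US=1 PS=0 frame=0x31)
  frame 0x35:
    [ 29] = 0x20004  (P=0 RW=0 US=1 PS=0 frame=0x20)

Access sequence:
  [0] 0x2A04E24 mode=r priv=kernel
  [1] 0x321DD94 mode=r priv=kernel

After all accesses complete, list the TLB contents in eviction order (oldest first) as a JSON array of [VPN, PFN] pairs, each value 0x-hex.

Per-access translation:
#0 VA=0x2A04E24 (r,kernel):
  L0 @0x2B[21] → 0x2F007  P=1,RW=1,US=1,PS=0
  L1 @0x2F[4] → 0x31007  P=1,RW=1,US=1,PS=0
  ⇒ phys 0x31E24  [2 reads]
#1 VA=0x321DD94 (r,kernel):
  L0 @0x2B[25] → 0x35007  P=1,RW=1,US=1,PS=0
  L1 @0x35[29] → 0x20004  P=0,RW=0,US=1,PS=0
  ✗ PAGE_NOT_PRESENT  [2 reads]

TLB: [["0x2A04", "0x31"]]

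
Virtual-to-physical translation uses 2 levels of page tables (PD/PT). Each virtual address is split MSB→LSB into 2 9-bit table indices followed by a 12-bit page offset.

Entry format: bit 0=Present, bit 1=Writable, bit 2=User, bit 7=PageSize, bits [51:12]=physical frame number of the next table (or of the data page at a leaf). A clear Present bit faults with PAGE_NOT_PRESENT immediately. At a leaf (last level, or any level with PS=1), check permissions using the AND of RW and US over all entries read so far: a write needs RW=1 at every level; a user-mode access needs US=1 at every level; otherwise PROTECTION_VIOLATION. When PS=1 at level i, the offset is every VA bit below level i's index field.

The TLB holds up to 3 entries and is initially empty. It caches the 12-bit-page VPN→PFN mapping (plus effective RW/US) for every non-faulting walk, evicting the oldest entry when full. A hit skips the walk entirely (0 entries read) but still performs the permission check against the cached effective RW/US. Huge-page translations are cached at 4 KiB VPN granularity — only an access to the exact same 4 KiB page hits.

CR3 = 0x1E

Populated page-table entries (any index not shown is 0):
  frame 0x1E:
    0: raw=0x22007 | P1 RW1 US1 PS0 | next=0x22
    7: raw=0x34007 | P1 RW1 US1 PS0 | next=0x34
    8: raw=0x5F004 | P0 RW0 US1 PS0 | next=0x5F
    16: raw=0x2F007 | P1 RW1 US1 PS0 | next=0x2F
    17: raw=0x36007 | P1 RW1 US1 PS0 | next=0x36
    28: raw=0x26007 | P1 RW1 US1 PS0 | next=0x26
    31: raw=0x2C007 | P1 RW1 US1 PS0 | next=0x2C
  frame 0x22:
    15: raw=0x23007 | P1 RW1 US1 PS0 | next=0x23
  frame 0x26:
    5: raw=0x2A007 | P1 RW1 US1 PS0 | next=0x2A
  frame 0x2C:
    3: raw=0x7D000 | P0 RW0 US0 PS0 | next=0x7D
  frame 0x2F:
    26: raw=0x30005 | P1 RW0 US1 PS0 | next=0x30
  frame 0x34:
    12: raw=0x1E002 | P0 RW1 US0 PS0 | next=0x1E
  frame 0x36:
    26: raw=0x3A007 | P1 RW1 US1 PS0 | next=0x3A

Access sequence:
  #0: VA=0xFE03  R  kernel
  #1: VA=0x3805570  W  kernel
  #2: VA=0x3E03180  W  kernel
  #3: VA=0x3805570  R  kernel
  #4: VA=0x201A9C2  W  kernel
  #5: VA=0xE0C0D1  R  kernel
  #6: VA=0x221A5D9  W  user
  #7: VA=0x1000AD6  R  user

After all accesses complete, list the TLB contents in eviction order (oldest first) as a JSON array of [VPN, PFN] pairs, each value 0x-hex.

Per-access translation:
#0 VA=0xFE03 (r,kernel):
  lvl0: tbl 0x1E, slot 0 ⇒ 0x22007 (P1/RW1/US1/PS0)
  lvl1: tbl 0x22, slot 15 ⇒ 0x23007 (P1/RW1/US1/PS0)
  ✓ 0x23E03  — 2 lookups
#1 VA=0x3805570 (w,kernel):
  lvl0: tbl 0x1E, slot 28 ⇒ 0x26007 (P1/RW1/US1/PS0)
  lvl1: tbl 0x26, slot 5 ⇒ 0x2A007 (P1/RW1/US1/PS0)
  ✓ 0x2A570  — 2 lookups
#2 VA=0x3E03180 (w,kernel):
  lvl0: tbl 0x1E, slot 31 ⇒ 0x2C007 (P1/RW1/US1/PS0)
  lvl1: tbl 0x2C, slot 3 ⇒ 0x7D000 (P0/RW0/US0/PS0)
  ✗ PAGE_NOT_PRESENT  [2 reads]
#3 VA=0x3805570 (r,kernel):
  TLB hit vpn=0x3805 → PA=0x2A570
#4 VA=0x201A9C2 (w,kernel):
  lvl0: tbl 0x1E, slot 16 ⇒ 0x2F007 (P1/RW1/US1/PS0)
  lvl1: tbl 0x2F, slot 26 ⇒ 0x30005 (P1/RW0/US1/PS0)
  ✗ PROTECTION_VIOLATION  [2 reads]
#5 VA=0xE0C0D1 (r,kernel):
  lvl0: tbl 0x1E, slot 7 ⇒ 0x34007 (P1/RW1/US1/PS0)
  lvl1: tbl 0x34, slot 12 ⇒ 0x1E002 (P0/RW1/US0/PS0)
  ✗ PAGE_NOT_PRESENT  [2 reads]
#6 VA=0x221A5D9 (w,user):
  lvl0: tbl 0x1E, slot 17 ⇒ 0x36007 (P1/RW1/US1/PS0)
  lvl1: tbl 0x36, slot 26 ⇒ 0x3A007 (P1/RW1/US1/PS0)
  ✓ 0x3A5D9  — 2 lookups
#7 VA=0x1000AD6 (r,user):
  lvl0: tbl 0x1E, slot 8 ⇒ 0x5F004 (P0/RW0/US1/PS0)
  ✗ PAGE_NOT_PRESENT  [1 reads]

TLB: [["0xF", "0x23"], ["0x3805", "0x2A"], ["0x221A", "0x3A"]]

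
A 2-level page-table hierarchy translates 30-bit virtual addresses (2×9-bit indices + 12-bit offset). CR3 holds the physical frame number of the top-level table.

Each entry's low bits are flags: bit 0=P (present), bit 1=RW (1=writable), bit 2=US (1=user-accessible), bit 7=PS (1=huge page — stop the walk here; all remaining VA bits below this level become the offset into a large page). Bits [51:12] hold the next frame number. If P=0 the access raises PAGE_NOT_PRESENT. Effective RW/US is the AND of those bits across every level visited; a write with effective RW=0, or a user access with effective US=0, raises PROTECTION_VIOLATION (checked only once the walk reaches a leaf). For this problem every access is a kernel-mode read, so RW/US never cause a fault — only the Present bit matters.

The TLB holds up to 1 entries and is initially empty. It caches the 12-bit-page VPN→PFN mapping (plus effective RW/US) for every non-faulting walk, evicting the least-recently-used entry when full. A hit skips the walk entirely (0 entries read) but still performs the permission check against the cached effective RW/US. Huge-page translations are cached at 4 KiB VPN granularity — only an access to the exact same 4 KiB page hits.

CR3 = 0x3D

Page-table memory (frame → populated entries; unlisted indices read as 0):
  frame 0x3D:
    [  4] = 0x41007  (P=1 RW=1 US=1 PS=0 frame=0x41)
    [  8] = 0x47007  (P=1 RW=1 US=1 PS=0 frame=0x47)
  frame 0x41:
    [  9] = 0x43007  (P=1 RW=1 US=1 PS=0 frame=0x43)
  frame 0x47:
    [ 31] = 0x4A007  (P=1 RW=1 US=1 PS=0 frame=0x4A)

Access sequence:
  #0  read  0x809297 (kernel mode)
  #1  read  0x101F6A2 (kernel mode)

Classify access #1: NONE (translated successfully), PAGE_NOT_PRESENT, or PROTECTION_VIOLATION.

Walk each access:
#0 VA=0x809297 (r,kernel):
  [0] read 0x3D idx=4: raw=0x41007 flags P=1 W=1 U=1 S=0
  [1] read 0x41 idx=9: raw=0x43007 flags P=1 W=1 U=1 S=0
  ⇒ phys 0x43297  [2 reads]
#1 VA=0x101F6A2 (r,kernel):
  [0] read 0x3D idx=8: raw=0x47007 flags P=1 W=1 U=1 S=0
  [1] read 0x47 idx=31: raw=0x4A007 flags P=1 W=1 U=1 S=0
  ⇒ phys 0x4A6A2  [2 reads]

Access #1 fault: NONE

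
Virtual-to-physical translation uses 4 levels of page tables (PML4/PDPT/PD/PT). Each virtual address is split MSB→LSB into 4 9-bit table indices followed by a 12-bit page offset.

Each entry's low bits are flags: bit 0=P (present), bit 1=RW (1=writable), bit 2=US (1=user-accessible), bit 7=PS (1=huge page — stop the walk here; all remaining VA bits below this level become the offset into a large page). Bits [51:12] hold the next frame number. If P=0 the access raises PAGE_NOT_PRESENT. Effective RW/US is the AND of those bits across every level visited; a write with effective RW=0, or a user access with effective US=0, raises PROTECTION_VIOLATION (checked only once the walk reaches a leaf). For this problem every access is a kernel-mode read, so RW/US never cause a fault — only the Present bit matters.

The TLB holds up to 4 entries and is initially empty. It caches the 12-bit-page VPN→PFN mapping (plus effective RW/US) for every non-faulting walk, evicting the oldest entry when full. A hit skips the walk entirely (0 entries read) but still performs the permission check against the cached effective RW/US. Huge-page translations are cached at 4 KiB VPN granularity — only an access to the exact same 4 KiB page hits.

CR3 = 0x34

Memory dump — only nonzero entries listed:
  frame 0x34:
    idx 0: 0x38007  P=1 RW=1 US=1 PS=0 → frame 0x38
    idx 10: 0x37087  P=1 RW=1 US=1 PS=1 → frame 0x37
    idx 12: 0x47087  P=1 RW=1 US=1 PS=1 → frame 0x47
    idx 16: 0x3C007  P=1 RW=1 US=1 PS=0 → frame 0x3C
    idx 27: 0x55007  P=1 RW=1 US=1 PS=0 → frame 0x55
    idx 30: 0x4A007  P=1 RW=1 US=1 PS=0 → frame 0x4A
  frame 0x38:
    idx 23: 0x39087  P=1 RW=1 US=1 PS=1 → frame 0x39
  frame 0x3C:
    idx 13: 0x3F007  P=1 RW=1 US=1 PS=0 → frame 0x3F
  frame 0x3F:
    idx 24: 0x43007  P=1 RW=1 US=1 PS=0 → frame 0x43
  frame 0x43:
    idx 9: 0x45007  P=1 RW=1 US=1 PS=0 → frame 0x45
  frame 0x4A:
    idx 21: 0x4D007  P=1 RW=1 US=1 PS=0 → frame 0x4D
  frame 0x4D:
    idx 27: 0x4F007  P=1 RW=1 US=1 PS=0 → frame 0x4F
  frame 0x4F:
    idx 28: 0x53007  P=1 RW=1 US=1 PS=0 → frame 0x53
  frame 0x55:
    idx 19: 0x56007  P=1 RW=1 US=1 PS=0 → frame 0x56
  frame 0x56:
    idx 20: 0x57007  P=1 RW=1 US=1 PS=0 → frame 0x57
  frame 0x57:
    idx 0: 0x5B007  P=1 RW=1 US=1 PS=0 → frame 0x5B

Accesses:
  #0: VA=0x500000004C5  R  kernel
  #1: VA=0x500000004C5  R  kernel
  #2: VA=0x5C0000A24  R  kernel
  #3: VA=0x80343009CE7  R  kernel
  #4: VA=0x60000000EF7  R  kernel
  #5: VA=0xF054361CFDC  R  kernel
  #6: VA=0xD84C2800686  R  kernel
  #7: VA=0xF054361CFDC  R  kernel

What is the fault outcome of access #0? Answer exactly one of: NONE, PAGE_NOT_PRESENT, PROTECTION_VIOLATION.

Per-access translation:
#0 VA=0x500000004C5 (r,kernel):
  lvl0: tbl 0x34, slot 10 ⇒ 0x37087 (P1/RW1/US1/PS1)
  ✓ 0x374C5 (huge @L0)  — 1 lookups
#1 VA=0x500000004C5 (r,kernel):
  TLB hit vpn=0x50000000 → PA=0x374C5
#2 VA=0x5C0000A24 (r,kernel):
  lvl0: tbl 0x34, slot 0 ⇒ 0x38007 (P1/RW1/US1/PS0)
  lvl1: tbl 0x38, slot 23 ⇒ 0x39087 (P1/RW1/US1/PS1)
  ✓ 0x39A24 (huge @L1)  — 2 lookups
#3 VA=0x80343009CE7 (r,kernel):
  lvl0: tbl 0x34, slot 16 ⇒ 0x3C007 (P1/RW1/US1/PS0)
  lvl1: tbl 0x3C, slot 13 ⇒ 0x3F007 (P1/RW1/US1/PS0)
  lvl2: tbl 0x3F, slot 24 ⇒ 0x43007 (P1/RW1/US1/PS0)
  lvl3: tbl 0x43, slot 9 ⇒ 0x45007 (P1/RW1/US1/PS0)
  ✓ 0x45CE7  — 4 lookups
#4 VA=0x60000000EF7 (r,kernel):
  lvl0: tbl 0x34, slot 12 ⇒ 0x47087 (P1/RW1/US1/PS1)
  ✓ 0x47EF7 (huge @L0)  — 1 lookups
#5 VA=0xF054361CFDC (r,kernel):
  lvl0: tbl 0x34, slot 30 ⇒ 0x4A007 (P1/RW1/US1/PS0)
  lvl1: tbl 0x4A, slot 21 ⇒ 0x4D007 (P1/RW1/US1/PS0)
  lvl2: tbl 0x4D, slot 27 ⇒ 0x4F007 (P1/RW1/US1/PS0)
  lvl3: tbl 0x4F, slot 28 ⇒ 0x53007 (P1/RW1/US1/PS0)
  ✓ 0x53FDC  — 4 lookups
#6 VA=0xD84C2800686 (r,kernel):
  lvl0: tbl 0x34, slot 27 ⇒ 0x55007 (P1/RW1/US1/PS0)
  lvl1: tbl 0x55, slot 19 ⇒ 0x56007 (P1/RW1/US1/PS0)
  lvl2: tbl 0x56, slot 20 ⇒ 0x57007 (P1/RW1/US1/PS0)
  lvl3: tbl 0x57, slot 0 ⇒ 0x5B007 (P1/RW1/US1/PS0)
  ✓ 0x5B686  — 4 lookups
#7 VA=0xF054361CFDC (r,kernel):
  TLB hit vpn=0xF054361C → PA=0x53FDC

Access #0 fault: NONE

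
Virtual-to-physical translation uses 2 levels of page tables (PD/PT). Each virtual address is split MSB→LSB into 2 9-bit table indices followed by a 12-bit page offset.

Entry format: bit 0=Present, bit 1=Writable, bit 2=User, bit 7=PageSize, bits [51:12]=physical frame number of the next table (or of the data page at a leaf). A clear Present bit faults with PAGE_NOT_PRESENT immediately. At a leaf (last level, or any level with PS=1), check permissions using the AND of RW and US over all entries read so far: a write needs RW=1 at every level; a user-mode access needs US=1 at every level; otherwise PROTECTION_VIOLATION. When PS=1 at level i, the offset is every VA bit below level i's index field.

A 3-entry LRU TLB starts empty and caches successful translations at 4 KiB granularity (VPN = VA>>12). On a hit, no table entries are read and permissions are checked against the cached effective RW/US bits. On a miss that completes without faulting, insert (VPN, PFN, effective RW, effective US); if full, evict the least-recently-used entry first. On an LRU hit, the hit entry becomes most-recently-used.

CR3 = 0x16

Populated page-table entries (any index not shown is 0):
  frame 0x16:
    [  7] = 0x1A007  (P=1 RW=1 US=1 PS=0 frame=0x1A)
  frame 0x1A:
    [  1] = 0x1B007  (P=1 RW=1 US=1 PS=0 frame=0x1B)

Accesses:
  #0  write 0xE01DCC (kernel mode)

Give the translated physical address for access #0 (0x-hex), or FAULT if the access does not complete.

Per-access translation:
#0 VA=0xE01DCC (w,kernel):
  L0 @0x16[7] → 0x1A007  P=1,RW=1,US=1,PS=0
  L1 @0x1A[1] → 0x1B007  P=1,RW=1,US=1,PS=0
  ✓ 0x1BDCC  — 2 lookups

Access #0 PA: 0x1BDCC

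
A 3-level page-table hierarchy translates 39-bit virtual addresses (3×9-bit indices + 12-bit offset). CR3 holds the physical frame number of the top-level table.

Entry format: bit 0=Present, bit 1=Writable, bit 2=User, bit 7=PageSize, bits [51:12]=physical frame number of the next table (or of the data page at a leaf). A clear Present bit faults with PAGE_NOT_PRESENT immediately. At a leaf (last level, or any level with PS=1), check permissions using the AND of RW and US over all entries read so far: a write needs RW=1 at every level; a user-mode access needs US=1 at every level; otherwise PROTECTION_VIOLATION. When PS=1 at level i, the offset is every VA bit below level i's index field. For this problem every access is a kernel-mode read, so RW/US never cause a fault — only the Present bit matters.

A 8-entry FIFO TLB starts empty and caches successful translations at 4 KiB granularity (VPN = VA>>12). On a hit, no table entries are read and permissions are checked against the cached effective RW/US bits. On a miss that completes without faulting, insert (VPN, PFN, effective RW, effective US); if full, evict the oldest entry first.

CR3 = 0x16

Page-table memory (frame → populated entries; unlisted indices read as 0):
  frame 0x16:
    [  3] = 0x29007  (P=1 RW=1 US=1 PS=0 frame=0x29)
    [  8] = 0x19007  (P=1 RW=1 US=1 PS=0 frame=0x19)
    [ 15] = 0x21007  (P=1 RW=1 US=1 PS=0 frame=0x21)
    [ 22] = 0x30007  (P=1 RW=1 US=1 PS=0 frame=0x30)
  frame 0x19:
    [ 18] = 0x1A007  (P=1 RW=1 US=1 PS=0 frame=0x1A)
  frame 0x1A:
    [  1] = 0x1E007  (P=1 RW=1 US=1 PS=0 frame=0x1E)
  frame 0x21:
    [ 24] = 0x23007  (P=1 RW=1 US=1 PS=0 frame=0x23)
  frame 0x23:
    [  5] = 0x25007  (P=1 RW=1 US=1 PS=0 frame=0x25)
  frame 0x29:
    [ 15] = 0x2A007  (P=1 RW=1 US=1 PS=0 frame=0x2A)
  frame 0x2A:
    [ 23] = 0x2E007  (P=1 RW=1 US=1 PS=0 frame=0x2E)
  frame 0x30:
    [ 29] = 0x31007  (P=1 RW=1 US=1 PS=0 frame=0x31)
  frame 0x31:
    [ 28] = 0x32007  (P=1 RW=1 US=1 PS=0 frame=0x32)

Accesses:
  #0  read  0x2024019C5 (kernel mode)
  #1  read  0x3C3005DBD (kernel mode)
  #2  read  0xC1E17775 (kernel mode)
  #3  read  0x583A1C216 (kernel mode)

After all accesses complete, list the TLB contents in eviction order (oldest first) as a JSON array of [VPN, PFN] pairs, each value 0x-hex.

Per-access translation:
#0 VA=0x2024019C5 (r,kernel):
  lvl0: tbl 0x16, slot 8 ⇒ 0x19007 (P1/RW1/US1/PS0)
  lvl1: tbl 0x19, slot 18 ⇒ 0x1A007 (P1/RW1/US1/PS0)
  lvl2: tbl 0x1A, slot 1 ⇒ 0x1E007 (P1/RW1/US1/PS0)
  → PA=0x1E9C5  (3 entries read)
#1 VA=0x3C3005DBD (r,kernel):
  lvl0: tbl 0x16, slot 15 ⇒ 0x21007 (P1/RW1/US1/PS0)
  lvl1: tbl 0x21, slot 24 ⇒ 0x23007 (P1/RW1/US1/PS0)
  lvl2: tbl 0x23, slot 5 ⇒ 0x25007 (P1/RW1/US1/PS0)
  → PA=0x25DBD  (3 entries read)
#2 VA=0xC1E17775 (r,kernel):
  lvl0: tbl 0x16, slot 3 ⇒ 0x29007 (P1/RW1/US1/PS0)
  lvl1: tbl 0x29, slot 15 ⇒ 0x2A007 (P1/RW1/US1/PS0)
  lvl2: tbl 0x2A, slot 23 ⇒ 0x2E007 (P1/RW1/US1/PS0)
  → PA=0x2E775  (3 entries read)
#3 VA=0x583A1C216 (r,kernel):
  lvl0: tbl 0x16, slot 22 ⇒ 0x30007 (P1/RW1/US1/PS0)
  lvl1: tbl 0x30, slot 29 ⇒ 0x31007 (P1/RW1/US1/PS0)
  lvl2: tbl 0x31, slot 28 ⇒ 0x32007 (P1/RW1/US1/PS0)
  → PA=0x32216  (3 entries read)

TLB: [["0x202401", "0x1E"], ["0x3C3005", "0x25"], ["0xC1E17", "0x2E"], ["0x583A1C", "0x32"]]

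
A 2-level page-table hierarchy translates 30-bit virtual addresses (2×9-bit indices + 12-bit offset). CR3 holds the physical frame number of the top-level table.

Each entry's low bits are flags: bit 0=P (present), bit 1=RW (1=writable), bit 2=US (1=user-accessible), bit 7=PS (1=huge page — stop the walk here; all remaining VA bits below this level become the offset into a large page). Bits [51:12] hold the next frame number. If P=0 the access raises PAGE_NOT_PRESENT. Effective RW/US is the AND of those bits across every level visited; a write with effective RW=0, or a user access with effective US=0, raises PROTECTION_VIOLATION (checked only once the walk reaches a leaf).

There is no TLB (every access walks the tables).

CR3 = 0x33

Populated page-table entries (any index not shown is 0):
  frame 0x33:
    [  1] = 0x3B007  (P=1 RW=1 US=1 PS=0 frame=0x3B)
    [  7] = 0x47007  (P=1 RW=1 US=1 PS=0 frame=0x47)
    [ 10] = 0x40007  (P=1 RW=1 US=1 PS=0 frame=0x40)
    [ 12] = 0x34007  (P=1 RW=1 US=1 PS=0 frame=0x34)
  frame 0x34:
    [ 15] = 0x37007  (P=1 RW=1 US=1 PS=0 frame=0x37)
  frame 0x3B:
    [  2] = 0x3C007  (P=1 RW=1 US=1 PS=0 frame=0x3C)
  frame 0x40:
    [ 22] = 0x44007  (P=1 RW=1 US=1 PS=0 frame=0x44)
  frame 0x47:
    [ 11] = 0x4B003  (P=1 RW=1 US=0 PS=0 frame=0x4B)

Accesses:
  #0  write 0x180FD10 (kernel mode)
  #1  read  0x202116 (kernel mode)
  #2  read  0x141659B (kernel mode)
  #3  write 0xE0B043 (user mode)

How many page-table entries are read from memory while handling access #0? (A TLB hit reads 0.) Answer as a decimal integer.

Walk each access:
#0 VA=0x180FD10 (w,kernel):
  L0 @0x33[12] → 0x34007  P=1,RW=1,US=1,PS=0
  L1 @0x34[15] → 0x37007  P=1,RW=1,US=1,PS=0
  ⇒ phys 0x37D10  [2 reads]
#1 VA=0x202116 (r,kernel):
  L0 @0x33[1] → 0x3B007  P=1,RW=1,US=1,PS=0
  L1 @0x3B[2] → 0x3C007  P=1,RW=1,US=1,PS=0
  ⇒ phys 0x3C116  [2 reads]
#2 VA=0x141659B (r,kernel):
  L0 @0x33[10] → 0x40007  P=1,RW=1,US=1,PS=0
  L1 @0x40[22] → 0x44007  P=1,RW=1,US=1,PS=0
  ⇒ phys 0x4459B  [2 reads]
#3 VA=0xE0B043 (w,user):
  L0 @0x33[7] → 0x47007  P=1,RW=1,US=1,PS=0
  L1 @0x47[11] → 0x4B003  P=1,RW=1,US=0,PS=0
  ⇒ fault: PROTECTION_VIOLATION  — 2 lookups

Entries read for #0: 2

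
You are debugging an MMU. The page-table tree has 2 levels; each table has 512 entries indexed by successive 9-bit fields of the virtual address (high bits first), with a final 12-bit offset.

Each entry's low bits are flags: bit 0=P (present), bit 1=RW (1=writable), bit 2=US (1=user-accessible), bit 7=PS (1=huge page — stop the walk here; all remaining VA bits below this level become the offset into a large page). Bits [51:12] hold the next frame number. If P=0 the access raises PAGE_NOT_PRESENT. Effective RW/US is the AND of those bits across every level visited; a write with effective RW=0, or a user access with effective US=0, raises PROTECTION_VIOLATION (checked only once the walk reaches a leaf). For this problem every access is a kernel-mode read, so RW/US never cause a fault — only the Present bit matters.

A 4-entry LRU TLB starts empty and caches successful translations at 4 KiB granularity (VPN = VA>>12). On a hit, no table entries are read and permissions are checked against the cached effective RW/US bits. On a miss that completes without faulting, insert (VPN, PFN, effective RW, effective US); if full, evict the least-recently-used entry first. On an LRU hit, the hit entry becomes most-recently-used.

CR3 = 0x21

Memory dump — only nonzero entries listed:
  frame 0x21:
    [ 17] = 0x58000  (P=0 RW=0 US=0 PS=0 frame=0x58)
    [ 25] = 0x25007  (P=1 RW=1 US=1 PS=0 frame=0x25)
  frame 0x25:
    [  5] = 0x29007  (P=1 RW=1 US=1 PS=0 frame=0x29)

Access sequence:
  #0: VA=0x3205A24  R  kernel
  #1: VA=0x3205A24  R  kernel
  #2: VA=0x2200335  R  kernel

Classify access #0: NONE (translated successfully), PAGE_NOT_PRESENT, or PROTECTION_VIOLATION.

Trace:
#0 VA=0x3205A24 (r,kernel):
  lvl0: tbl 0x21, slot 25 ⇒ 0x25007 (P1/RW1/US1/PS0)
  lvl1: tbl 0x25, slot 5 ⇒ 0x29007 (P1/RW1/US1/PS0)
  ⇒ phys 0x29A24  [2 reads]
#1 VA=0x3205A24 (r,kernel):
  TLB hit vpn=0x3205 → PA=0x29A24
#2 VA=0x2200335 (r,kernel):
  lvl0: tbl 0x21, slot 17 ⇒ 0x58000 (P0/RW0/US0/PS0)
  ✗ PAGE_NOT_PRESENT  [1 reads]

Access #0 fault: NONE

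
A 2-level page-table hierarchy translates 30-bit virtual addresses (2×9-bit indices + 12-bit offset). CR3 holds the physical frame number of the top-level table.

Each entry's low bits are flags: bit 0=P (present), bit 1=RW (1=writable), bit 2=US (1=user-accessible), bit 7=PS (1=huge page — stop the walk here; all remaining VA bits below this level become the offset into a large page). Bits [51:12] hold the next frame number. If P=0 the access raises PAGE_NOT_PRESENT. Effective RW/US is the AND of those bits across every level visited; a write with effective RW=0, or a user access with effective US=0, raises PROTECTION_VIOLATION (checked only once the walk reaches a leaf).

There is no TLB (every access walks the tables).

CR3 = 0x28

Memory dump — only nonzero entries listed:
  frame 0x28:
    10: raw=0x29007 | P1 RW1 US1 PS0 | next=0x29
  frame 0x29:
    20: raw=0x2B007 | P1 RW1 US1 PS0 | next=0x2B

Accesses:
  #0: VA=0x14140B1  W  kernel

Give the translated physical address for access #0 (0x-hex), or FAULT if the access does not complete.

Trace:
#0 VA=0x14140B1 (w,kernel):
  [0] read 0x28 idx=10: raw=0x29007 flags P=1 W=1 U=1 S=0
  [1] read 0x29 idx=20: raw=0x2B007 flags P=1 W=1 U=1 S=0
  → PA=0x2B0B1  (2 entries read)

Access #0 PA: 0x2B0B1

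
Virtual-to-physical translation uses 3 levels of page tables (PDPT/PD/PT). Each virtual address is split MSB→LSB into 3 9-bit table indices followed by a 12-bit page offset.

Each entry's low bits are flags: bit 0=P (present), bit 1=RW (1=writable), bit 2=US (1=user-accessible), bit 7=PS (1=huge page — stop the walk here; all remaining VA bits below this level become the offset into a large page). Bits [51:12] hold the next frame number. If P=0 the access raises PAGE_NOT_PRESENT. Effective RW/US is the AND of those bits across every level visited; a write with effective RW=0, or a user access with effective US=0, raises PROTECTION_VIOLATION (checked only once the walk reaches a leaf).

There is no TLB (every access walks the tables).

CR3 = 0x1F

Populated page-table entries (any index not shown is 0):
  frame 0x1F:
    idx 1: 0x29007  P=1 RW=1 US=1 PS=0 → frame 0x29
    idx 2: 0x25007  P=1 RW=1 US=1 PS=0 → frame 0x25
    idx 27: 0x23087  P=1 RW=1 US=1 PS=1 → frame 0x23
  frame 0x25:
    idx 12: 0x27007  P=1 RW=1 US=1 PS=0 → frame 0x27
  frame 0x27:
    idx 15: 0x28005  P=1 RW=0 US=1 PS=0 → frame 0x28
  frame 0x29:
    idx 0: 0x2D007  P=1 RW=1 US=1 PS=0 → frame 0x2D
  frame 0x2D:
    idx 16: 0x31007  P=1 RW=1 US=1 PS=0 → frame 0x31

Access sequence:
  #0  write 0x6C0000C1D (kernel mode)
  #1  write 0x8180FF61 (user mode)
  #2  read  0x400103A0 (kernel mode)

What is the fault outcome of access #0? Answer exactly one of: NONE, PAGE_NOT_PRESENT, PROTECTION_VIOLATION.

Trace:
#0 VA=0x6C0000C1D (w,kernel):
  lvl0: tbl 0x1F, slot 27 ⇒ 0x23087 (P1/RW1/US1/PS1)
  ⇒ phys 0x23C1D (huge @L0)  [1 reads]
#1 VA=0x8180FF61 (w,user):
  lvl0: tbl 0x1F, slot 2 ⇒ 0x25007 (P1/RW1/US1/PS0)
  lvl1: tbl 0x25, slot 12 ⇒ 0x27007 (P1/RW1/US1/PS0)
  lvl2: tbl 0x27, slot 15 ⇒ 0x28005 (P1/RW0/US1/PS0)
  ✗ PROTECTION_VIOLATION  [3 reads]
#2 VA=0x400103A0 (r,kernel):
  lvl0: tbl 0x1F, slot 1 ⇒ 0x29007 (P1/RW1/US1/PS0)
  lvl1: tbl 0x29, slot 0 ⇒ 0x2D007 (P1/RW1/US1/PS0)
  lvl2: tbl 0x2D, slot 16 ⇒ 0x31007 (P1/RW1/US1/PS0)
  ⇒ phys 0x313A0  [3 reads]

Access #0 fault: NONE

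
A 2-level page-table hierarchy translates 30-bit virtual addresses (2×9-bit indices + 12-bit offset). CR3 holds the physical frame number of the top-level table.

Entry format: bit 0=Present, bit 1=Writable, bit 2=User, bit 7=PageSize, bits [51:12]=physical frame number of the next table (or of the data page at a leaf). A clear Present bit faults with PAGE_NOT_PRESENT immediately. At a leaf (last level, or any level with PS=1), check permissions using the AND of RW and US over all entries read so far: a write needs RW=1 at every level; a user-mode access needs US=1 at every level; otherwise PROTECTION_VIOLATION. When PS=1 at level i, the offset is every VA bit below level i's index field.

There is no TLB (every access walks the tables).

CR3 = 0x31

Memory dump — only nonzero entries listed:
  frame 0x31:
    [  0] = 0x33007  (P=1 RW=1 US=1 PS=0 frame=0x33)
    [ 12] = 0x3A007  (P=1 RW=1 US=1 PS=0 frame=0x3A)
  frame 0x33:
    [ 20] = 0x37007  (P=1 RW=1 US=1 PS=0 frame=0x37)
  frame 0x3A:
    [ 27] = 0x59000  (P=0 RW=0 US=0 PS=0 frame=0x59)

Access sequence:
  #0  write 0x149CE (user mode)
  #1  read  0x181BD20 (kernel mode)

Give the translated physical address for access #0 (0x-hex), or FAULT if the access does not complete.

Walk each access:
#0 VA=0x149CE (w,user):
  [0] read 0x31 idx=0: raw=0x33007 flags P=1 W=1 U=1 S=0
  [1] read 0x33 idx=20: raw=0x37007 flags P=1 W=1 U=1 S=0
  ✓ 0x379CE  — 2 lookups
#1 VA=0x181BD20 (r,kernel):
  [0] read 0x31 idx=12: raw=0x3A007 flags P=1 W=1 U=1 S=0
  [1] read 0x3A idx=27: raw=0x59000 flags P=0 W=0 U=0 S=0
  ✗ PAGE_NOT_PRESENT  [2 reads]

Access #0 PA: 0x379CE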